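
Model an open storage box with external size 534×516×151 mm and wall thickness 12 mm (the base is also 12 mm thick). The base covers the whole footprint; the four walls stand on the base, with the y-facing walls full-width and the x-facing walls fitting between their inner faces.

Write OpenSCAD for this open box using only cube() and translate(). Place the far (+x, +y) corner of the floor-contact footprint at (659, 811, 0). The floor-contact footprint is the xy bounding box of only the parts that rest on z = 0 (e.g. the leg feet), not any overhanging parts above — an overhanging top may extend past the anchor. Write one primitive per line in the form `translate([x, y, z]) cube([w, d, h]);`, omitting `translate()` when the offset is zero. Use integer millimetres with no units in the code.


translate([125, 295, 0]) cube([534, 516, 12]);
translate([125, 295, 12]) cube([534, 12, 139]);
translate([125, 799, 12]) cube([534, 12, 139]);
translate([125, 307, 12]) cube([12, 492, 139]);
translate([647, 307, 12]) cube([12, 492, 139]);


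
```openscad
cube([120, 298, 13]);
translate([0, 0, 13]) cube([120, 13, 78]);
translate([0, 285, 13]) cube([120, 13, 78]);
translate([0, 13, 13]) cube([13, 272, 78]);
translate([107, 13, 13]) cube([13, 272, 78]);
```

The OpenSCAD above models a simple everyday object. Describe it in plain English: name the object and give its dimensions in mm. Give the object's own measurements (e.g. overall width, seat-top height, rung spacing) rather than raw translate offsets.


An open-topped rectangular box: outside dimensions 120×298×91 mm, with a uniform wall and base thickness of 13 mm. The base is a full 120×298 slab on the floor; four walls sit on top of the base. The front and back walls (the −y and +y sides) span the full width; the two side walls fit between them.


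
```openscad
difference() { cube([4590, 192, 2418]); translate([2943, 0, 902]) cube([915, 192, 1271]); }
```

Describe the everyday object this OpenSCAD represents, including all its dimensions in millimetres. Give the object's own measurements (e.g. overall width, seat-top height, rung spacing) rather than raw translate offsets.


A wall 4590 mm long (x), 192 mm thick (y), 2418 mm tall, with a rectangular window opening cut through it. The opening is 915 mm wide and 1271 mm tall; its sill is at z = 902 mm and its near (−x) edge is 2943 mm from the wall's −x end. The opening passes through the full wall thickness.


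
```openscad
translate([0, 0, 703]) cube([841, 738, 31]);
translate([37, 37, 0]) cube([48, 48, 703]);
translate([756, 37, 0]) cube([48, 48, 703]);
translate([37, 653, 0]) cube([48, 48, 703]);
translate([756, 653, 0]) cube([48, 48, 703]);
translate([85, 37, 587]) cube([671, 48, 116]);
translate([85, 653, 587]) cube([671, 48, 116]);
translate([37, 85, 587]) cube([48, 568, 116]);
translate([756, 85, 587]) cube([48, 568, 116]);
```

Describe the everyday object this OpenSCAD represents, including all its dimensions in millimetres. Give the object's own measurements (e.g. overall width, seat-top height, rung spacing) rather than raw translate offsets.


A table: top 841 mm (x) × 738 mm (y), 31 mm thick, upper face at z = 734 mm, on four 48×48 mm square legs, each inset 37 mm from the nearest pair of top edges from z = 0 to the bottom of the top. Four apron rails, 48 mm thick and 116 mm tall, run between adjacent legs with their top edges flush with the underside of the top and their outer faces flush with the legs' outer faces.


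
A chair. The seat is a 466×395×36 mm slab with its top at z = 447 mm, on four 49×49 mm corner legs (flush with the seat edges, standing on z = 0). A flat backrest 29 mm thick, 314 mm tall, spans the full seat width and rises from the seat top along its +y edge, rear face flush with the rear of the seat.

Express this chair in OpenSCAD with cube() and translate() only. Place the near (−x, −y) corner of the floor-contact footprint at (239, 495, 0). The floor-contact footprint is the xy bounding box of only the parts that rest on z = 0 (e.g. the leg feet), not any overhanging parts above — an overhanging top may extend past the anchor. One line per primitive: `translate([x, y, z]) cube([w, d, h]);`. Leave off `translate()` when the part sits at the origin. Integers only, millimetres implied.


translate([239, 495, 411]) cube([466, 395, 36]);
translate([239, 495, 0]) cube([49, 49, 411]);
translate([656, 495, 0]) cube([49, 49, 411]);
translate([239, 841, 0]) cube([49, 49, 411]);
translate([656, 841, 0]) cube([49, 49, 411]);
translate([239, 861, 447]) cube([466, 29, 314]);


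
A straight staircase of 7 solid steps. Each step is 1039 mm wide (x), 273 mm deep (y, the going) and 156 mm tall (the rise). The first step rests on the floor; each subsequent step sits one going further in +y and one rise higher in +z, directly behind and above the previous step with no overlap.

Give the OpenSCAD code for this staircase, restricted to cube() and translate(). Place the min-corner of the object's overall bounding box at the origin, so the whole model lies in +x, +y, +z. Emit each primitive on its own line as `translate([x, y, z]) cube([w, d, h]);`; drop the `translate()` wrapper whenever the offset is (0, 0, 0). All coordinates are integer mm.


cube([1039, 273, 156]);
translate([0, 273, 156]) cube([1039, 273, 156]);
translate([0, 546, 312]) cube([1039, 273, 156]);
translate([0, 819, 468]) cube([1039, 273, 156]);
translate([0, 1092, 624]) cube([1039, 273, 156]);
translate([0, 1365, 780]) cube([1039, 273, 156]);
translate([0, 1638, 936]) cube([1039, 273, 156]);


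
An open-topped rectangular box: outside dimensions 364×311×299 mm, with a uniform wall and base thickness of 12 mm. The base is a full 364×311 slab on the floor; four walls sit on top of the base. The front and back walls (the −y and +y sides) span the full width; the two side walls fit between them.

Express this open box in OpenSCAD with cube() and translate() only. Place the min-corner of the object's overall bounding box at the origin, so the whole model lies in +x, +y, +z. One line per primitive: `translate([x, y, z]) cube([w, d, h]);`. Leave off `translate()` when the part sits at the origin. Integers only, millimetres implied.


cube([364, 311, 12]);
translate([0, 0, 12]) cube([364, 12, 287]);
translate([0, 299, 12]) cube([364, 12, 287]);
translate([0, 12, 12]) cube([12, 287, 287]);
translate([352, 12, 12]) cube([12, 287, 287]);


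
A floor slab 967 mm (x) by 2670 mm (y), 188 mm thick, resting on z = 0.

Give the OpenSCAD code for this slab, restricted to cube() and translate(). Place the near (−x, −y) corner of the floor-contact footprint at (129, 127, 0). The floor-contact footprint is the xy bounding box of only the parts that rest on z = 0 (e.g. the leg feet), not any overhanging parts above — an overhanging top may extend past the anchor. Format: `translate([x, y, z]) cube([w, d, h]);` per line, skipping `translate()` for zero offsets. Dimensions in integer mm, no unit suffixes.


translate([129, 127, 0]) cube([967, 2670, 188]);


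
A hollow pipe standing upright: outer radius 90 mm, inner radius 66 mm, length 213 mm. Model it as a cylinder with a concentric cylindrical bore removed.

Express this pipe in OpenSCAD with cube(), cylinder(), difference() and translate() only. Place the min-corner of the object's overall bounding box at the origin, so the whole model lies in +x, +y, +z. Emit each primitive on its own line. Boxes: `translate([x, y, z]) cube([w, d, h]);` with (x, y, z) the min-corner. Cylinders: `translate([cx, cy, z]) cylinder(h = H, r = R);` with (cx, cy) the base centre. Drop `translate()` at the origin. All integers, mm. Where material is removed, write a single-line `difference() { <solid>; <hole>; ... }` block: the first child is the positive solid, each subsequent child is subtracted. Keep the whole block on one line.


difference() { translate([90, 90, 0]) cylinder(h = 213, r = 90); translate([90, 90, 0]) cylinder(h = 213, r = 66); }


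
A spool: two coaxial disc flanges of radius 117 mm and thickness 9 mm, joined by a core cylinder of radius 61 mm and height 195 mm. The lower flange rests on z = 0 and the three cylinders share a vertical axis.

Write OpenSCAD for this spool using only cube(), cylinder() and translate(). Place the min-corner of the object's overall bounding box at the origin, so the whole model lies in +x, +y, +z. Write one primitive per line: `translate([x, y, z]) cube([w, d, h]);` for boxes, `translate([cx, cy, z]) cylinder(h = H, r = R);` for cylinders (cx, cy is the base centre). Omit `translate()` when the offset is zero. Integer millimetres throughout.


translate([117, 117, 0]) cylinder(h = 9, r = 117);
translate([117, 117, 9]) cylinder(h = 195, r = 61);
translate([117, 117, 204]) cylinder(h = 9, r = 117);


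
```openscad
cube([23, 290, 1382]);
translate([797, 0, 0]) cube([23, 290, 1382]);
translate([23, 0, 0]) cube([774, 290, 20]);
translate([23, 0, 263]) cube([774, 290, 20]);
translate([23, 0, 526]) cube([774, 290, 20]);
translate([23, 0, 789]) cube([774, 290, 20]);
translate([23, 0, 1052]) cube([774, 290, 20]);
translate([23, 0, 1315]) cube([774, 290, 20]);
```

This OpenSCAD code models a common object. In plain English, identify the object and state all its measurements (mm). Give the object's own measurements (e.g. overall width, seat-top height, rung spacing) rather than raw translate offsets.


An open bookshelf. Two side panels, each 23 mm thick, 290 mm deep and 1382 mm tall, stand 820 mm apart (outside-to-outside). Between them sit 6 shelves, each 20 mm thick and 290 mm deep, spanning the full gap between the sides. The bottom shelf rests on the floor (its underside at z = 0) and the clear gap between one shelf's top and the next shelf's underside is 243 mm.


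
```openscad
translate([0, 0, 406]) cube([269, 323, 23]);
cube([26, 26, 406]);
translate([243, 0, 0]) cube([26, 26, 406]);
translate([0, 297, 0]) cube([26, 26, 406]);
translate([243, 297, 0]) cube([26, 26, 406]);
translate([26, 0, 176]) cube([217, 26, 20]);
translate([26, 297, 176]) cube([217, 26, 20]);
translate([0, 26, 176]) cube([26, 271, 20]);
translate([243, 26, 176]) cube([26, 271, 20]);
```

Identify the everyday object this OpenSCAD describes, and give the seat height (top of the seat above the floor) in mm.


A stool. The seat height is 429 mm.

A 269×323×23 slab at z = 406 on four corner posts — a stool. The seat top is 406 + 23 = 429 mm.


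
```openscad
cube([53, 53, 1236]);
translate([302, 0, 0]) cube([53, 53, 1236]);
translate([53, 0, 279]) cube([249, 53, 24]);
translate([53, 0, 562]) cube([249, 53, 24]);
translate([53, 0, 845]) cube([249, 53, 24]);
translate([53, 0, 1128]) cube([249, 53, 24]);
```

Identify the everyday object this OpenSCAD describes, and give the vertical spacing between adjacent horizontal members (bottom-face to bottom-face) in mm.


A ladder. The rung spacing is 283 mm.

Two tall 53×53 posts with 4 short bars between them — a ladder. Adjacent rungs sit at z = 279 and z = 562, so the spacing is 562 − 279 = 283 mm.


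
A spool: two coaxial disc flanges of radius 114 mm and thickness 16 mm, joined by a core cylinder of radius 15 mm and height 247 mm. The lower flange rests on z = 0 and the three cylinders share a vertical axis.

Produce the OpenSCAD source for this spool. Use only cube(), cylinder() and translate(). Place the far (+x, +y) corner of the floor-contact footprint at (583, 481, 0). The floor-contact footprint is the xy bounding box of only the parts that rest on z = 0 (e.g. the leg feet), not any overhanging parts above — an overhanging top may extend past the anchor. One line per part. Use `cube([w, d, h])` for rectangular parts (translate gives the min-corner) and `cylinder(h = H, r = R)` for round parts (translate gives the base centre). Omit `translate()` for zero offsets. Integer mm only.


translate([469, 367, 0]) cylinder(h = 16, r = 114);
translate([469, 367, 16]) cylinder(h = 247, r = 15);
translate([469, 367, 263]) cylinder(h = 16, r = 114);


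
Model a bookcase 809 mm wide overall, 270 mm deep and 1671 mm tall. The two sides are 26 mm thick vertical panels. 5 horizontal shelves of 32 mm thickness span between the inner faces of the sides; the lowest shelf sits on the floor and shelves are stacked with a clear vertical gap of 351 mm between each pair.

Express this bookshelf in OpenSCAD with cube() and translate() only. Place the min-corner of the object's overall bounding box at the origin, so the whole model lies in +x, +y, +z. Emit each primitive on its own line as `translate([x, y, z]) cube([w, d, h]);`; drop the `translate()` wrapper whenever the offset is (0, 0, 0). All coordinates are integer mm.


cube([26, 270, 1671]);
translate([783, 0, 0]) cube([26, 270, 1671]);
translate([26, 0, 0]) cube([757, 270, 32]);
translate([26, 0, 383]) cube([757, 270, 32]);
translate([26, 0, 766]) cube([757, 270, 32]);
translate([26, 0, 1149]) cube([757, 270, 32]);
translate([26, 0, 1532]) cube([757, 270, 32]);


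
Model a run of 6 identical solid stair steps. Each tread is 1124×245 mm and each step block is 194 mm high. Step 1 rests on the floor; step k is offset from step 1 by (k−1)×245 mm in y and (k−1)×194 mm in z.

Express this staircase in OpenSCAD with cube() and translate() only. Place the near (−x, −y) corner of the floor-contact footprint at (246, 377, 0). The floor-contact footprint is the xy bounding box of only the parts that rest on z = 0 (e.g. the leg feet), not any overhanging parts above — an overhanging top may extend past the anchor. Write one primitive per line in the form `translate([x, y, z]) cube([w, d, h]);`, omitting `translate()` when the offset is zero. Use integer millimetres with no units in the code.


translate([246, 377, 0]) cube([1124, 245, 194]);
translate([246, 622, 194]) cube([1124, 245, 194]);
translate([246, 867, 388]) cube([1124, 245, 194]);
translate([246, 1112, 582]) cube([1124, 245, 194]);
translate([246, 1357, 776]) cube([1124, 245, 194]);
translate([246, 1602, 970]) cube([1124, 245, 194]);


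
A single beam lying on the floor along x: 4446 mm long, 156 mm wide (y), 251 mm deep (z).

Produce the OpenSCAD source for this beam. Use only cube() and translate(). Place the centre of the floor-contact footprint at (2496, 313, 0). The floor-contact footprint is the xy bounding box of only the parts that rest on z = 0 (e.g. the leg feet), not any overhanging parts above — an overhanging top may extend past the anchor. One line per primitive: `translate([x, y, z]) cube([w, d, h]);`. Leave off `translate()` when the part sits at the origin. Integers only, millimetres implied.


translate([273, 235, 0]) cube([4446, 156, 251]);


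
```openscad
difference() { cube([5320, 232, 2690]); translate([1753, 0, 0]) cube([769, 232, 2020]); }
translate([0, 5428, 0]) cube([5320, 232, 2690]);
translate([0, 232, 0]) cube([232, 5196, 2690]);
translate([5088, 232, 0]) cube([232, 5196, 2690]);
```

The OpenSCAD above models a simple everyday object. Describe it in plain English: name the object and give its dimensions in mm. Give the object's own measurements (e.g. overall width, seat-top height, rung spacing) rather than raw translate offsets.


A single room: four walls, each 2690 mm tall and 232 mm thick, enclosing an outside footprint 5320×5660 mm (x × y), no floor or roof. The front and back walls (−y and +y sides) run the full x-width; the side walls fit between their inner faces. A door opening 769 mm wide and 2020 mm tall is cut through the front wall from the floor up, its −x edge 1753 mm from the wall's −x end.


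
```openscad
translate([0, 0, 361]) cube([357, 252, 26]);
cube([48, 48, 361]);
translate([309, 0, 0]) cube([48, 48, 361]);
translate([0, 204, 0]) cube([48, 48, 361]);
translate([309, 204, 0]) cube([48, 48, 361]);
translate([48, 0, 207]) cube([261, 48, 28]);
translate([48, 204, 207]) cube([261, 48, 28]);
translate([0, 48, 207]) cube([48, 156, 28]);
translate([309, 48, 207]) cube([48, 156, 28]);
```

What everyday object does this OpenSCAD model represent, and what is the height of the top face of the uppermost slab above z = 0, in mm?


A stool. The seat height is 387 mm.

A 357×252×26 slab at z = 361 on four corner posts — a stool. The seat top is 361 + 26 = 387 mm.


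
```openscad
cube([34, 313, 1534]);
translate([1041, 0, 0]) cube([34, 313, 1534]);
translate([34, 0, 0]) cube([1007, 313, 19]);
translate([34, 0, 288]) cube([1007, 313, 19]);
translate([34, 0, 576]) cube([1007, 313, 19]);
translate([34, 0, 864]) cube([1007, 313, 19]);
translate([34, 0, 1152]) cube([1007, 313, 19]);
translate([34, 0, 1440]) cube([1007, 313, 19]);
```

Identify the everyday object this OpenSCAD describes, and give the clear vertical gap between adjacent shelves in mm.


A bookshelf. The clear shelf gap is 269 mm.

Two tall side panels with 6 horizontal boards between them — a bookshelf. The first two shelf undersides are at z = 0 and z = 288; with shelf thickness 19, the clear gap is 288 − 0 − 19 = 269 mm.


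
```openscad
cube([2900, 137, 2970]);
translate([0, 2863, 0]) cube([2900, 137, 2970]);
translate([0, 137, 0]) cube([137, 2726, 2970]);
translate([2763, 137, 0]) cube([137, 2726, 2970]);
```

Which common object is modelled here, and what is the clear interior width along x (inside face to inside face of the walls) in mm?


A house (or room) frame. The interior width is 2626 mm.

Four 2970 mm walls enclosing a rectangle with no floor or roof — a room or house frame. Outside width is 2900 mm and wall thickness is 137 mm, so the interior width is 2900 − 2 × 137 = 2626 mm.


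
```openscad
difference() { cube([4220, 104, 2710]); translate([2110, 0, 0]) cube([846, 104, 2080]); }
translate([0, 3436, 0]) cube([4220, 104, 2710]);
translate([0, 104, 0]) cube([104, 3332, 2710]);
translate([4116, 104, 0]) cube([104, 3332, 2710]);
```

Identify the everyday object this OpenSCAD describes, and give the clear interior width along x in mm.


A single room. The interior width is 4012 mm.

Four walls enclosing a rectangle with a door in the front wall — a room. Outside width 4220 minus two 104 mm walls gives 4012 mm.


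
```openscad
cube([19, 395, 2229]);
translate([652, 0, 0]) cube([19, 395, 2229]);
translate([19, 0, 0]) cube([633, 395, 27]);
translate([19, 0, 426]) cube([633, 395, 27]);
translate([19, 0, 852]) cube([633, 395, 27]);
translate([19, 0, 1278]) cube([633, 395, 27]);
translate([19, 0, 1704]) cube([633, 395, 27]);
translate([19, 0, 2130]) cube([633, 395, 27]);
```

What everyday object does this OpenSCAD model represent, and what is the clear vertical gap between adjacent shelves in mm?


A bookshelf. The clear shelf gap is 399 mm.

Two tall side panels with 6 horizontal boards between them — a bookshelf. The first two shelf undersides are at z = 0 and z = 426; with shelf thickness 27, the clear gap is 426 − 0 − 27 = 399 mm.


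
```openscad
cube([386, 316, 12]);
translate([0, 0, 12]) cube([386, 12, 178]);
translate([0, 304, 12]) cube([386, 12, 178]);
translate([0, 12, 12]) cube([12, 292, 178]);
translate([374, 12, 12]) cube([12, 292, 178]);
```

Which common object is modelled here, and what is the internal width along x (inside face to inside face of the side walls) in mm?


An open box. The internal width is 362 mm.

A 386×316 base slab with four walls standing on it — an open box. The base is 386 mm wide and the walls are 12 mm thick, so the internal width is 386 − 2 × 12 = 362 mm.


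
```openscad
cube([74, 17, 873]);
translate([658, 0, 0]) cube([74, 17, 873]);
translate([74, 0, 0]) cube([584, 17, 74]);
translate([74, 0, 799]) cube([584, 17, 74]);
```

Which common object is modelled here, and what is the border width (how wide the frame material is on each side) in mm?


A picture frame. The border width is 74 mm.

Four thin pieces enclosing a rectangular opening — a picture frame. The two full-height stiles are 873 mm tall; the top rail sits at z = 799 and is 74 mm tall, so the border above the opening is 873 − 799 = 74 mm, matching the stile x-width.


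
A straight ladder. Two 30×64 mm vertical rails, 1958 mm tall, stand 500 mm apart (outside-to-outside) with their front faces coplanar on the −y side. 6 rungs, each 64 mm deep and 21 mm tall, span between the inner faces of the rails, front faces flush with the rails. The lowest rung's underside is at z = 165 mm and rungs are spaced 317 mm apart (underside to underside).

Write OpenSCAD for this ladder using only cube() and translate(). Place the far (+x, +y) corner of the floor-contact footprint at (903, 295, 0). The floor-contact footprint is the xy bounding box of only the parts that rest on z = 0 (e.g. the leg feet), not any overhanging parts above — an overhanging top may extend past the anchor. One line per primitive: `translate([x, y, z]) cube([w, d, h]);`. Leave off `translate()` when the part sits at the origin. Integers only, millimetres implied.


// rung span = 500 - 2*30 = 440
// rung[k] z = 165 + k*317
translate([403, 231, 0]) cube([30, 64, 1958]);
translate([873, 231, 0]) cube([30, 64, 1958]);
translate([433, 231, 165]) cube([440, 64, 21]);
translate([433, 231, 482]) cube([440, 64, 21]);
translate([433, 231, 799]) cube([440, 64, 21]);
translate([433, 231, 1116]) cube([440, 64, 21]);
translate([433, 231, 1433]) cube([440, 64, 21]);
translate([433, 231, 1750]) cube([440, 64, 21]);


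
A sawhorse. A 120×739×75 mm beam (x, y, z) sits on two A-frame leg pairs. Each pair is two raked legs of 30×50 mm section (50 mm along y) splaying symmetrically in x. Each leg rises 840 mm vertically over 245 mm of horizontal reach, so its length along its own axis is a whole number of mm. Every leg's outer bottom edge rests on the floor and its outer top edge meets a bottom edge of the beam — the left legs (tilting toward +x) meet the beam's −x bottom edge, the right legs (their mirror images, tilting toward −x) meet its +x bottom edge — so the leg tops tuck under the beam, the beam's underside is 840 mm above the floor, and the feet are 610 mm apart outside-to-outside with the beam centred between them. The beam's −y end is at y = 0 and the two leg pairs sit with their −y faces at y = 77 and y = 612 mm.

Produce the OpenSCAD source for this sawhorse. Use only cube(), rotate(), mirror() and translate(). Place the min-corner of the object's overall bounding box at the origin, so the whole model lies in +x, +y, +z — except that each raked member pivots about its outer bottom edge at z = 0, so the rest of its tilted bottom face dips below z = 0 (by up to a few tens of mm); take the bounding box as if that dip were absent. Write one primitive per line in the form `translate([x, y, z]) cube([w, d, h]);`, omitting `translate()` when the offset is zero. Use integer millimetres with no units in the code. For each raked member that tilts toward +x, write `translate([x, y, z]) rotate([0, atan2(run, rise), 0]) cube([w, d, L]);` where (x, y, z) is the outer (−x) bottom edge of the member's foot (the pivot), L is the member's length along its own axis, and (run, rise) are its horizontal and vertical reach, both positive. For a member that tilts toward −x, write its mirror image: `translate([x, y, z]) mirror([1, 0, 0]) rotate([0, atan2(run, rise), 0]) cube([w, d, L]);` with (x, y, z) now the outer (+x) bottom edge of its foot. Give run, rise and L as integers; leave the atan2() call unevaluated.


translate([245, 0, 840]) cube([120, 739, 75]);
translate([0, 77, 0]) rotate([0, atan2(245, 840), 0]) cube([30, 50, 875]);
translate([610, 77, 0]) mirror([1, 0, 0]) rotate([0, atan2(245, 840), 0]) cube([30, 50, 875]);
translate([0, 612, 0]) rotate([0, atan2(245, 840), 0]) cube([30, 50, 875]);
translate([610, 612, 0]) mirror([1, 0, 0]) rotate([0, atan2(245, 840), 0]) cube([30, 50, 875]);


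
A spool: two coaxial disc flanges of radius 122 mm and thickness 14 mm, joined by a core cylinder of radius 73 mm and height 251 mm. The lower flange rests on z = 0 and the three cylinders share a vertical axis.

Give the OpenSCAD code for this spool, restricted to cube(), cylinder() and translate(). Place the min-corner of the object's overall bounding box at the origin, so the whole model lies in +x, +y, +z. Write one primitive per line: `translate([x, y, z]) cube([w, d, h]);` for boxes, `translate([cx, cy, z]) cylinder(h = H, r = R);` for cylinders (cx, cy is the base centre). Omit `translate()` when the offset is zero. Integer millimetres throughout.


translate([122, 122, 0]) cylinder(h = 14, r = 122);
translate([122, 122, 14]) cylinder(h = 251, r = 73);
translate([122, 122, 265]) cylinder(h = 14, r = 122);


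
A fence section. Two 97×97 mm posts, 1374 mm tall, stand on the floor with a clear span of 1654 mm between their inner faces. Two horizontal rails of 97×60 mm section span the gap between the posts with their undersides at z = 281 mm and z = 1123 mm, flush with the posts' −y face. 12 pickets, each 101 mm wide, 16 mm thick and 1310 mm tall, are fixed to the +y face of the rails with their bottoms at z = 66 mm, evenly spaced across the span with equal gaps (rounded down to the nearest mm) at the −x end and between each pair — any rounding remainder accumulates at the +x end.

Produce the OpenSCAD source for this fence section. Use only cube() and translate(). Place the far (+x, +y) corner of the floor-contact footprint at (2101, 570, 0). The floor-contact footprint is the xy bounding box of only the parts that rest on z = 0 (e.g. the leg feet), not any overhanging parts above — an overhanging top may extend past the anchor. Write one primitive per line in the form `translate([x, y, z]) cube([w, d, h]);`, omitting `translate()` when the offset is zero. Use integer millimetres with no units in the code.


translate([253, 473, 0]) cube([97, 97, 1374]);
translate([2004, 473, 0]) cube([97, 97, 1374]);
translate([350, 473, 281]) cube([1654, 97, 60]);
translate([350, 473, 1123]) cube([1654, 97, 60]);
translate([384, 570, 66]) cube([101, 16, 1310]);
translate([519, 570, 66]) cube([101, 16, 1310]);
translate([654, 570, 66]) cube([101, 16, 1310]);
translate([789, 570, 66]) cube([101, 16, 1310]);
translate([924, 570, 66]) cube([101, 16, 1310]);
translate([1059, 570, 66]) cube([101, 16, 1310]);
translate([1194, 570, 66]) cube([101, 16, 1310]);
translate([1329, 570, 66]) cube([101, 16, 1310]);
translate([1464, 570, 66]) cube([101, 16, 1310]);
translate([1599, 570, 66]) cube([101, 16, 1310]);
translate([1734, 570, 66]) cube([101, 16, 1310]);
translate([1869, 570, 66]) cube([101, 16, 1310]);


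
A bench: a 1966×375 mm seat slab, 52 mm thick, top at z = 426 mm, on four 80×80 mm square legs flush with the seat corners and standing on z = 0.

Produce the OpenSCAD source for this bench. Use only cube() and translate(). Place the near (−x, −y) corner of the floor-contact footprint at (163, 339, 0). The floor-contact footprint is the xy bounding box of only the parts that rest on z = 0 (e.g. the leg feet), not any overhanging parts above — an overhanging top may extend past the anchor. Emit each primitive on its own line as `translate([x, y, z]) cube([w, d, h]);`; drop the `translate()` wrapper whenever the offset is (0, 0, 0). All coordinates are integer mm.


translate([163, 339, 374]) cube([1966, 375, 52]);
translate([163, 339, 0]) cube([80, 80, 374]);
translate([163, 634, 0]) cube([80, 80, 374]);
translate([2049, 339, 0]) cube([80, 80, 374]);
translate([2049, 634, 0]) cube([80, 80, 374]);


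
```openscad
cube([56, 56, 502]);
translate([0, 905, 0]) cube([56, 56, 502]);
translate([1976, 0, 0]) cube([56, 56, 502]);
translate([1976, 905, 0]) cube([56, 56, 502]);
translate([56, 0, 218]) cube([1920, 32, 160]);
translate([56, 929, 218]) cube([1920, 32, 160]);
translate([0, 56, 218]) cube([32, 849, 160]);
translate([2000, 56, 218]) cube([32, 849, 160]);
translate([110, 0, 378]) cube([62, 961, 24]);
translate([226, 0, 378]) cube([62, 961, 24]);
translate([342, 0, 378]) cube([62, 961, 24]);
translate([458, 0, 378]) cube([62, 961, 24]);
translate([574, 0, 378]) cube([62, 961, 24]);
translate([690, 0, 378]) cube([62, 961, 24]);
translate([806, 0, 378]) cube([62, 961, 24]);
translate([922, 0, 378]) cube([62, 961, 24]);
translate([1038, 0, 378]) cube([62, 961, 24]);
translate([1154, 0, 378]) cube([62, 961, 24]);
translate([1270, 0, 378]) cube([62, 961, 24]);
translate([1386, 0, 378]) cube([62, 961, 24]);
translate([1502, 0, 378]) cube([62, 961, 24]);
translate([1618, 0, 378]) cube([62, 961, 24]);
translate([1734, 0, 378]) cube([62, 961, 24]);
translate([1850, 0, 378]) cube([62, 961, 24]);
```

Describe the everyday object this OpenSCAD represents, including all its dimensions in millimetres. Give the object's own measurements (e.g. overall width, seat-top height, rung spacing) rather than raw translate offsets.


A bed frame 2032 mm long (x) by 961 mm wide (y). Four 56×56 mm corner posts, 502 mm tall, at the corners of the footprint. Four rails of 32 mm thickness and 160 mm height run between adjacent posts with their undersides at z = 218 mm, their outer faces flush with the outside of the frame (the two x-running rails run between the posts' inner faces; the two y-running rails run between the posts' inner faces). 16 slats, each 62 mm wide (x) and 24 mm thick, lie across the top of the two x-running rails, running the full 961 mm width of the frame in y; along x they sit between the end posts with a 54 mm gap after the −x posts and between neighbouring slats, leaving 64 mm before the +x posts.


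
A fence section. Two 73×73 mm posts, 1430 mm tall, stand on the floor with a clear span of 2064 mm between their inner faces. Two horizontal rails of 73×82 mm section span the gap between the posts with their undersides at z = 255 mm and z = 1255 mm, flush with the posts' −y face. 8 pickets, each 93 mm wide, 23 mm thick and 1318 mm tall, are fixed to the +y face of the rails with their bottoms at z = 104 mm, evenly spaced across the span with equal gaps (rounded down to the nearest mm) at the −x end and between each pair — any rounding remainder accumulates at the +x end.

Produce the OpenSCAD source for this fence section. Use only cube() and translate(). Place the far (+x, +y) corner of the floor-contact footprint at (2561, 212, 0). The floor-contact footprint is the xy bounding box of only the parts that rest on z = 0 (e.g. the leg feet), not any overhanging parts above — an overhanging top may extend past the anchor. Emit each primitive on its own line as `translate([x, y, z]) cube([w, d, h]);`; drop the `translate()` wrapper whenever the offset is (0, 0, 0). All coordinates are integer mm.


translate([351, 139, 0]) cube([73, 73, 1430]);
translate([2488, 139, 0]) cube([73, 73, 1430]);
translate([424, 139, 255]) cube([2064, 73, 82]);
translate([424, 139, 1255]) cube([2064, 73, 82]);
translate([570, 212, 104]) cube([93, 23, 1318]);
translate([809, 212, 104]) cube([93, 23, 1318]);
translate([1048, 212, 104]) cube([93, 23, 1318]);
translate([1287, 212, 104]) cube([93, 23, 1318]);
translate([1526, 212, 104]) cube([93, 23, 1318]);
translate([1765, 212, 104]) cube([93, 23, 1318]);
translate([2004, 212, 104]) cube([93, 23, 1318]);
translate([2243, 212, 104]) cube([93, 23, 1318]);


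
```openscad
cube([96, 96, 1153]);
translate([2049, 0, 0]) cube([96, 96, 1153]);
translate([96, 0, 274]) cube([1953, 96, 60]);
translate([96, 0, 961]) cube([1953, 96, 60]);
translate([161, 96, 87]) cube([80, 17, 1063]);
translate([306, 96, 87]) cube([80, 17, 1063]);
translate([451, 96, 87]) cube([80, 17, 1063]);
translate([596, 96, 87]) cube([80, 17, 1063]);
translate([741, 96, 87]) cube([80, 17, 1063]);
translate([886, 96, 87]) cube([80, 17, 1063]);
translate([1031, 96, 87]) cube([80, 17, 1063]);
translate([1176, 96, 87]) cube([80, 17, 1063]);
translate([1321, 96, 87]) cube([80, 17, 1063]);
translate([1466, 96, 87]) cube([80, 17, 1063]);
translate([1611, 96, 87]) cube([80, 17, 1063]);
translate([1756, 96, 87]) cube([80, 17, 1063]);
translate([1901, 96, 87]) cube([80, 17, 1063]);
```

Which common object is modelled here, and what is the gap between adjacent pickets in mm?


A fence section. The picket gap is 65 mm.

Two posts, two rails, 13 pickets — a fence section. Span 1953 mm holds 13 pickets of 80 mm with 14 equal gaps: ⌊(1953 − 13·80) / 14⌋ = 65 mm.


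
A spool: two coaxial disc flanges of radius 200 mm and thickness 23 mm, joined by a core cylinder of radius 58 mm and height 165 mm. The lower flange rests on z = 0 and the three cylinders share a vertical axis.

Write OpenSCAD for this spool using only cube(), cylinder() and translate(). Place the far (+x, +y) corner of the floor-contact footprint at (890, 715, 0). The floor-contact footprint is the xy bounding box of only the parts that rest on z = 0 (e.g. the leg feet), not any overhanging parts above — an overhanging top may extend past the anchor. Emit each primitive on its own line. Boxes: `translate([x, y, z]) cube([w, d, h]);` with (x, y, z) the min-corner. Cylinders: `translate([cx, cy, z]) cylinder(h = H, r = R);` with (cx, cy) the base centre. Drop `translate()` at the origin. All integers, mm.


translate([690, 515, 0]) cylinder(h = 23, r = 200);
translate([690, 515, 23]) cylinder(h = 165, r = 58);
translate([690, 515, 188]) cylinder(h = 23, r = 200);


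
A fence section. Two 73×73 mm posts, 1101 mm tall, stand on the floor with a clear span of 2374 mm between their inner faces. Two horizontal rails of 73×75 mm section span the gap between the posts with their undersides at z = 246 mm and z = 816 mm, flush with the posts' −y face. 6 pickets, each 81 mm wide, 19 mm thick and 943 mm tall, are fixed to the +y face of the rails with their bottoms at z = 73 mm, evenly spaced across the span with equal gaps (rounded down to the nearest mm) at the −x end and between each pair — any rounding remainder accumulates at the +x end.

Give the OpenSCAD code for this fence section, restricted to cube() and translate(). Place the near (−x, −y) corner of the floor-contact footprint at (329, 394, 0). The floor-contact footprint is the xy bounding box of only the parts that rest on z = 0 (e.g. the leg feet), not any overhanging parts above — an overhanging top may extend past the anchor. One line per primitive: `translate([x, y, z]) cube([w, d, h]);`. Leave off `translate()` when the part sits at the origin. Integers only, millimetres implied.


translate([329, 394, 0]) cube([73, 73, 1101]);
translate([2776, 394, 0]) cube([73, 73, 1101]);
translate([402, 394, 246]) cube([2374, 73, 75]);
translate([402, 394, 816]) cube([2374, 73, 75]);
translate([671, 467, 73]) cube([81, 19, 943]);
translate([1021, 467, 73]) cube([81, 19, 943]);
translate([1371, 467, 73]) cube([81, 19, 943]);
translate([1721, 467, 73]) cube([81, 19, 943]);
translate([2071, 467, 73]) cube([81, 19, 943]);
translate([2421, 467, 73]) cube([81, 19, 943]);


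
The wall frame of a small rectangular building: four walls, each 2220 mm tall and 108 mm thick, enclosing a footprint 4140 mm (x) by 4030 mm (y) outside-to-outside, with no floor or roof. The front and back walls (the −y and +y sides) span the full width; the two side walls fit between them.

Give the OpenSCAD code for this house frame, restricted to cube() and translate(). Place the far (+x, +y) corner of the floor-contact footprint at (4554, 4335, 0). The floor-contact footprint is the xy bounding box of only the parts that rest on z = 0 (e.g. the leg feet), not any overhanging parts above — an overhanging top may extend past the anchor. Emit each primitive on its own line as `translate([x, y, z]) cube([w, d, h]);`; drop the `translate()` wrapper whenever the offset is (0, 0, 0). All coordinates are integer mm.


translate([414, 305, 0]) cube([4140, 108, 2220]);
translate([414, 4227, 0]) cube([4140, 108, 2220]);
translate([414, 413, 0]) cube([108, 3814, 2220]);
translate([4446, 413, 0]) cube([108, 3814, 2220]);


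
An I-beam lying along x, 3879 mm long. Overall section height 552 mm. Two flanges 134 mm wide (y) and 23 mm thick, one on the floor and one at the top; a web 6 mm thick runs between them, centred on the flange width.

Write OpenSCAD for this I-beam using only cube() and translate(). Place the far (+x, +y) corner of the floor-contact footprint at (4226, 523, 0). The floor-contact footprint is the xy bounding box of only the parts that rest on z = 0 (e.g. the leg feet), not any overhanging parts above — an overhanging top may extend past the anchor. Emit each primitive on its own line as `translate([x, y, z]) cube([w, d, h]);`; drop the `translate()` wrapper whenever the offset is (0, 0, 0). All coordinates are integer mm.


translate([347, 389, 0]) cube([3879, 134, 23]);
translate([347, 453, 23]) cube([3879, 6, 506]);
translate([347, 389, 529]) cube([3879, 134, 23]);


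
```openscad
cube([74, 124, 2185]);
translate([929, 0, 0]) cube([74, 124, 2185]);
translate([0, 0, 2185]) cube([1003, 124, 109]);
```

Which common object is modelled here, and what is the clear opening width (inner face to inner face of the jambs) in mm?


A door frame. The clear opening width is 855 mm.

Two 2185 mm tall posts with a header on top — a door frame. The left jamb is 74 mm wide at x = 0; the right jamb starts at x = 929. The clear opening is 929 − 74 = 855 mm.


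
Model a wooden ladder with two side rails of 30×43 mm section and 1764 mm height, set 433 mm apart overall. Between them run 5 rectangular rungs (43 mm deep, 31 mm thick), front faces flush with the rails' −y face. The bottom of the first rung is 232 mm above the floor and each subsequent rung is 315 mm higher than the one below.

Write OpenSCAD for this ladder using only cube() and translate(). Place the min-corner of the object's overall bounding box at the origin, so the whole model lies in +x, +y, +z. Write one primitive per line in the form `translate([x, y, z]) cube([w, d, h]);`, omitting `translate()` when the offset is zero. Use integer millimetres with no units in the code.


cube([30, 43, 1764]);
translate([403, 0, 0]) cube([30, 43, 1764]);
translate([30, 0, 232]) cube([373, 43, 31]);
translate([30, 0, 547]) cube([373, 43, 31]);
translate([30, 0, 862]) cube([373, 43, 31]);
translate([30, 0, 1177]) cube([373, 43, 31]);
translate([30, 0, 1492]) cube([373, 43, 31]);


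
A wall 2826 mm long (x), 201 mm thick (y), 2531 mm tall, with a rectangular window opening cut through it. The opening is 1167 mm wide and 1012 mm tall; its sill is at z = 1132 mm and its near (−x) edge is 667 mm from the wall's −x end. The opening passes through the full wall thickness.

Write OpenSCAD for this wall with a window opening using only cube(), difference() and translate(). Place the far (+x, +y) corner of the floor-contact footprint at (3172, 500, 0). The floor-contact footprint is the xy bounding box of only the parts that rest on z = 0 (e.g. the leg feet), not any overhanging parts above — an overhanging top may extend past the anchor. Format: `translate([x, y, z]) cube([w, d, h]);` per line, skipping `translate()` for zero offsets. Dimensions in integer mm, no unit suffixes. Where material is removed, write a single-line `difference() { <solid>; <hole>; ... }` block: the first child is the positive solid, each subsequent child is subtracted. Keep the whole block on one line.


difference() { translate([346, 299, 0]) cube([2826, 201, 2531]); translate([1013, 299, 1132]) cube([1167, 201, 1012]); }


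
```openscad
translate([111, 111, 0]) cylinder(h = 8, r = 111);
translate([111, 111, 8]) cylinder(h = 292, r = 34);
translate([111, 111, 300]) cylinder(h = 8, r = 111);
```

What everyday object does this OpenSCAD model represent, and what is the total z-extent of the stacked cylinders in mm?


A spool. The overall height is 308 mm.

Three coaxial cylinders, large–small–large — a spool. Two 8 mm flanges and a 292 mm core give 8 + 292 + 8 = 308 mm.


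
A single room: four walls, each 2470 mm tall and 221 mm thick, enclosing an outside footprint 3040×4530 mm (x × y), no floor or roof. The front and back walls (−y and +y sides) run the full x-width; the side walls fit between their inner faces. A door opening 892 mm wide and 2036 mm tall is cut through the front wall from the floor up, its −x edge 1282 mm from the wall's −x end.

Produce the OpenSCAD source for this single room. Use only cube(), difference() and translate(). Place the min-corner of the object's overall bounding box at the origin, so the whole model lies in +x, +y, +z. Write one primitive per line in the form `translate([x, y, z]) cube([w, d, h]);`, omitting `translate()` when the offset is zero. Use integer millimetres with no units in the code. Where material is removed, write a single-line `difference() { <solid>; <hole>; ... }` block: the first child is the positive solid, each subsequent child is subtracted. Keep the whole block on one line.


difference() { cube([3040, 221, 2470]); translate([1282, 0, 0]) cube([892, 221, 2036]); }
translate([0, 4309, 0]) cube([3040, 221, 2470]);
translate([0, 221, 0]) cube([221, 4088, 2470]);
translate([2819, 221, 0]) cube([221, 4088, 2470]);
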